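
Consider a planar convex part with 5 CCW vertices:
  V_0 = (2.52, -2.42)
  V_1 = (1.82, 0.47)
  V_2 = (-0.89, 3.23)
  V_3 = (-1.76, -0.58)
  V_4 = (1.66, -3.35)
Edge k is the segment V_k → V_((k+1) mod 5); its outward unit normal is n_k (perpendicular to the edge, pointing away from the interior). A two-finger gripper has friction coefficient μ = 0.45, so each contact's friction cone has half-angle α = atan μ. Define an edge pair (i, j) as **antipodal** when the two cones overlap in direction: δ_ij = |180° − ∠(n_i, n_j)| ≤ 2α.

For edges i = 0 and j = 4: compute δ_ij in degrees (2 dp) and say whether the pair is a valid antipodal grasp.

δ = 123.62°, invalid

α = atan 0.45 = 24.23°;  2α = 48.46°
edge 0: e_0 = (-0.70, +2.89);  n_0 = (+0.9719, +0.2354)
edge 4: e_4 = (+0.86, +0.93);  n_4 = (+0.7342, -0.6789)
∠(n_0, n_4) = 56.38°
δ = |180° − 56.38°| = 123.62°
123.62° > 2α = 48.46°  →  invalid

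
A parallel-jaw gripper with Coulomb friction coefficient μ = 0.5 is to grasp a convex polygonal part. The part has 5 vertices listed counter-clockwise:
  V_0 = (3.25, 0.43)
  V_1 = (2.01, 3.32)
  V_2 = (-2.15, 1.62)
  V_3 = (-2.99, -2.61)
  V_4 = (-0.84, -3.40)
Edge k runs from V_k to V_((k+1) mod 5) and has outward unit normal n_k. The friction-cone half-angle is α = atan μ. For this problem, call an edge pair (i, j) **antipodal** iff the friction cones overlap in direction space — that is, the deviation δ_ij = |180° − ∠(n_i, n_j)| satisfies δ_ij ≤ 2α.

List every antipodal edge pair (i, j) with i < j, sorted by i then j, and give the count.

count = 5; pairs: (0,2), (0,3), (1,3), (1,4), (2,4)

α = atan 0.5 = 26.57°;  2α = 53.13°
n_0 = (+0.9190, +0.3943)
n_1 = (-0.3783, +0.9257)
n_2 = (-0.9808, +0.1948)
n_3 = (-0.3449, -0.9386)
n_4 = (+0.6835, -0.7299)
  (0,1): δ = 90.99°  ·
  (0,2): δ = 34.45°  ✓
  (0,3): δ = 46.60°  ✓
  (0,4): δ = 109.90°  ·
  (1,2): δ = 123.46°  ·
  (1,3): δ = 42.40°  ✓
  (1,4): δ = 20.89°  ✓
  (2,3): δ = 98.94°  ·
  (2,4): δ = 35.65°  ✓
  (3,4): δ = 116.70°  ·
antipodal pairs: 5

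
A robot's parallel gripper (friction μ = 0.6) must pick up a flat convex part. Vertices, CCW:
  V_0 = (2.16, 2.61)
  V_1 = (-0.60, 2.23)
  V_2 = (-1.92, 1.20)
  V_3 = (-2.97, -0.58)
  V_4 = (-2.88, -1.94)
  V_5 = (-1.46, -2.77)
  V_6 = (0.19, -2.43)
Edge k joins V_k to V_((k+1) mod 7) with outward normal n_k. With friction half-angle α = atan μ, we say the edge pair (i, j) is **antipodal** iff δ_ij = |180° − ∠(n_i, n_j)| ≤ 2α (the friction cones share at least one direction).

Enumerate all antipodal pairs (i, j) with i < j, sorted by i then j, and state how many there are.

count = 8; pairs: (0,4), (0,5), (0,6), (1,5), (1,6), (2,5), (2,6), (3,6)

α = atan 0.6 = 30.96°;  2α = 61.93°
n_0 = (-0.1364, +0.9907)
n_1 = (-0.6152, +0.7884)
n_2 = (-0.8613, +0.5081)
n_3 = (-0.9978, -0.0660)
n_4 = (-0.5046, -0.8633)
n_5 = (+0.2018, -0.9794)
n_6 = (+0.9314, -0.3641)
  (0,1): δ = 149.87°  ·
  (0,2): δ = 128.38°  ·
  (0,3): δ = 94.05°  ·
  (0,4): δ = 38.15°  ✓
  (0,5): δ = 3.80°  ✓
  (0,6): δ = 60.81°  ✓
  (1,2): δ = 158.50°  ·
  (1,3): δ = 124.18°  ·
  (1,4): δ = 68.27°  ·
  (1,5): δ = 26.32°  ✓
  (1,6): δ = 30.69°  ✓
  (2,3): δ = 145.68°  ·
  (2,4): δ = 89.77°  ·
  (2,5): δ = 47.82°  ✓
  (2,6): δ = 9.19°  ✓
  (3,4): δ = 124.09°  ·
  (3,5): δ = 82.14°  ·
  (3,6): δ = 25.14°  ✓
  (4,5): δ = 138.05°  ·
  (4,6): δ = 81.04°  ·
  (5,6): δ = 122.99°  ·
antipodal pairs: 8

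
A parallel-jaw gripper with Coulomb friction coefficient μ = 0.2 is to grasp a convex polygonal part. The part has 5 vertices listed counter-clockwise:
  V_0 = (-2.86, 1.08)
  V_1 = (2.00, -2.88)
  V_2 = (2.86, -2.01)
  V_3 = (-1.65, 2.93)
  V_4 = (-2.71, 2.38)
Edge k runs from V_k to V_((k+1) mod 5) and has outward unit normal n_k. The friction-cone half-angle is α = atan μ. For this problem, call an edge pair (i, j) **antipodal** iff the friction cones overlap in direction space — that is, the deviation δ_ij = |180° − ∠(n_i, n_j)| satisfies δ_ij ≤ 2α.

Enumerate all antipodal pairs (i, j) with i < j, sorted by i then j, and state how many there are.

α = atan 0.2 = 11.31°;  2α = 22.62°
n_0 = (-0.6317, -0.7752)
n_1 = (+0.7112, -0.7030)
n_2 = (+0.7385, +0.6742)
n_3 = (-0.4606, +0.8876)
n_4 = (-0.9934, +0.1146)
  (0,1): δ = 95.50°  ·
  (0,2): δ = 8.43°  ✓
  (0,3): δ = 66.60°  ·
  (0,4): δ = 122.59°  ·
  (1,2): δ = 92.94°  ·
  (1,3): δ = 17.91°  ✓
  (1,4): δ = 38.09°  ·
  (2,3): δ = 104.97°  ·
  (2,4): δ = 48.98°  ·
  (3,4): δ = 124.01°  ·
antipodal pairs: 2

count = 2; pairs: (0,2), (1,3)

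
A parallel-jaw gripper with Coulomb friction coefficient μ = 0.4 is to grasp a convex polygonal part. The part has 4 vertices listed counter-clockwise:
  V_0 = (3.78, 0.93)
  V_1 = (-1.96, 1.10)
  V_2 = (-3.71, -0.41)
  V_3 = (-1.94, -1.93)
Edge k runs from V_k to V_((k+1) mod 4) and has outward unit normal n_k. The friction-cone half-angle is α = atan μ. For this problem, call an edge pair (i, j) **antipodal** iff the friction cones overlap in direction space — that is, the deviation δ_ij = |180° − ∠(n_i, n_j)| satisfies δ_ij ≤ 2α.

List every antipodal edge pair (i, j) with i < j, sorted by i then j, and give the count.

α = atan 0.4 = 21.80°;  2α = 43.60°
n_0 = (+0.0296, +0.9996)
n_1 = (-0.6533, +0.7571)
n_2 = (-0.6515, -0.7587)
n_3 = (+0.4472, -0.8944)
  (0,1): δ = 137.51°  ·
  (0,2): δ = 38.96°  ✓
  (0,3): δ = 28.26°  ✓
  (1,2): δ = 81.44°  ·
  (1,3): δ = 14.22°  ✓
  (2,3): δ = 112.78°  ·
antipodal pairs: 3

count = 3; pairs: (0,2), (0,3), (1,3)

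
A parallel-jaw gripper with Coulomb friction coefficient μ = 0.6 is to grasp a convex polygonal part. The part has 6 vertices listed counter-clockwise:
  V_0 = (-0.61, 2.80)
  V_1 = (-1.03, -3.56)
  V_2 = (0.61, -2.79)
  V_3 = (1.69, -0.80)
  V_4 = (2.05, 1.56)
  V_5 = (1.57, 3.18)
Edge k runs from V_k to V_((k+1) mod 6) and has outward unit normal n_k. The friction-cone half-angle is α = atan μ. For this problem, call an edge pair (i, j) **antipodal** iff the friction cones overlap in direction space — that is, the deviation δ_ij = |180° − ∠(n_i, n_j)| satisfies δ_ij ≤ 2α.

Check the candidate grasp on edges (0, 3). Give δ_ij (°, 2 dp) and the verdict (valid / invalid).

α = atan 0.6 = 30.96°;  2α = 61.93°
edge 0: e_0 = (-0.42, -6.36);  n_0 = (-0.9978, +0.0659)
edge 3: e_3 = (+0.36, +2.36);  n_3 = (+0.9886, -0.1508)
∠(n_0, n_3) = 175.11°
δ = |180° − 175.11°| = 4.89°
4.89° ≤ 2α = 61.93°  →  valid

δ = 4.89°, valid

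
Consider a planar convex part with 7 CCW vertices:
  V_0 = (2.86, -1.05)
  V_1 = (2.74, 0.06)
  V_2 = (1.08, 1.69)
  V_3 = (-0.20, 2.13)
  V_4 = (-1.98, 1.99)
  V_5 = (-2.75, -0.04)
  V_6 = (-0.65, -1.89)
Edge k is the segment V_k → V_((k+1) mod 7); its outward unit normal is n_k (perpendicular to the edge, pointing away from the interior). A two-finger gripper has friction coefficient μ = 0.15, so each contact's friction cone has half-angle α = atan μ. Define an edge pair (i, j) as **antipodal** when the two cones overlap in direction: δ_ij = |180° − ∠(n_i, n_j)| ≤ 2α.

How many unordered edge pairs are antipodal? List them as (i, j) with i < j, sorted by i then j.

α = atan 0.15 = 8.53°;  2α = 17.06°
n_0 = (+0.9942, +0.1075)
n_1 = (+0.7006, +0.7135)
n_2 = (+0.3251, +0.9457)
n_3 = (-0.0784, +0.9969)
n_4 = (-0.9350, +0.3547)
n_5 = (-0.6610, -0.7504)
n_6 = (+0.2327, -0.9725)
  (0,1): δ = 140.65°  ·
  (0,2): δ = 115.14°  ·
  (0,3): δ = 91.67°  ·
  (0,4): δ = 26.94°  ·
  (0,5): δ = 42.45°  ·
  (0,6): δ = 97.29°  ·
  (1,2): δ = 154.49°  ·
  (1,3): δ = 131.03°  ·
  (1,4): δ = 66.29°  ·
  (1,5): δ = 3.10°  ✓
  (1,6): δ = 57.94°  ·
  (2,3): δ = 156.53°  ·
  (2,4): δ = 91.80°  ·
  (2,5): δ = 22.41°  ·
  (2,6): δ = 32.43°  ·
  (3,4): δ = 115.27°  ·
  (3,5): δ = 45.88°  ·
  (3,6): δ = 8.96°  ✓
  (4,5): δ = 110.61°  ·
  (4,6): δ = 55.77°  ·
  (5,6): δ = 125.16°  ·
antipodal pairs: 2

count = 2; pairs: (1,5), (3,6)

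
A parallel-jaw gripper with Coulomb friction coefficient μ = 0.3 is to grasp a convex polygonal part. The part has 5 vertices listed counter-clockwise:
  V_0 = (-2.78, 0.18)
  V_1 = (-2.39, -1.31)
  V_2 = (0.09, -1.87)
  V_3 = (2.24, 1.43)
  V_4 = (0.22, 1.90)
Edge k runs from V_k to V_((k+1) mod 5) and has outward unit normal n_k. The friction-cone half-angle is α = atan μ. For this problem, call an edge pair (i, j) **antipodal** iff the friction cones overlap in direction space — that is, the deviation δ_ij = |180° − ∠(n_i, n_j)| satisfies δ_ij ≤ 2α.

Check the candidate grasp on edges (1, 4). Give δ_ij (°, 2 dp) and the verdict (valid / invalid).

α = atan 0.3 = 16.70°;  2α = 33.40°
edge 1: e_1 = (+2.48, -0.56);  n_1 = (-0.2203, -0.9754)
edge 4: e_4 = (-3.00, -1.72);  n_4 = (-0.4974, +0.8675)
∠(n_1, n_4) = 137.45°
δ = |180° − 137.45°| = 42.55°
42.55° > 2α = 33.40°  →  invalid

δ = 42.55°, invalid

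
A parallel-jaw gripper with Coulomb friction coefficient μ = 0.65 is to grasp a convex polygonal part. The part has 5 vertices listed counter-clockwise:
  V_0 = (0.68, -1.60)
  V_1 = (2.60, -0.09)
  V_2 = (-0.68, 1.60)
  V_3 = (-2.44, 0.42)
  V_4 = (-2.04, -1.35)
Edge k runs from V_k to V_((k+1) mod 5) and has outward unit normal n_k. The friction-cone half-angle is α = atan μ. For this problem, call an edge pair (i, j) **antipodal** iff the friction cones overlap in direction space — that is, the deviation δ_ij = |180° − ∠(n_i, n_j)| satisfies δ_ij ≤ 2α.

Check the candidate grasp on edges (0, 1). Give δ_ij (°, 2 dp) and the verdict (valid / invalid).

α = atan 0.65 = 33.02°;  2α = 66.05°
edge 0: e_0 = (+1.92, +1.51);  n_0 = (+0.6182, -0.7860)
edge 1: e_1 = (-3.28, +1.69);  n_1 = (+0.4580, +0.8889)
∠(n_0, n_1) = 114.56°
δ = |180° − 114.56°| = 65.44°
65.44° ≤ 2α = 66.05°  →  valid

δ = 65.44°, valid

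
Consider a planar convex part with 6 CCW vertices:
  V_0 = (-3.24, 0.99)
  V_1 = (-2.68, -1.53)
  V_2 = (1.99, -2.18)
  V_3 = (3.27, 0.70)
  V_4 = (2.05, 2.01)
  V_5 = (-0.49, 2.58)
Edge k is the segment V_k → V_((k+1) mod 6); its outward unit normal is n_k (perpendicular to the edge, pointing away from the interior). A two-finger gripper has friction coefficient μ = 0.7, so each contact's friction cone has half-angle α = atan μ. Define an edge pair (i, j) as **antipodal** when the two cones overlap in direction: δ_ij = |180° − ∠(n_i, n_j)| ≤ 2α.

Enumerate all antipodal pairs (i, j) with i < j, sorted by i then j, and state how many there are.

α = atan 0.7 = 34.99°;  2α = 69.98°
n_0 = (-0.9762, -0.2169)
n_1 = (-0.1379, -0.9905)
n_2 = (+0.9138, -0.4061)
n_3 = (+0.7318, +0.6815)
n_4 = (+0.2190, +0.9757)
n_5 = (-0.5005, +0.8657)
  (0,1): δ = 110.45°  ·
  (0,2): δ = 36.49°  ✓
  (0,3): δ = 30.43°  ✓
  (0,4): δ = 64.82°  ✓
  (0,5): δ = 107.51°  ·
  (1,2): δ = 106.04°  ·
  (1,3): δ = 39.11°  ✓
  (1,4): δ = 4.72°  ✓
  (1,5): δ = 37.96°  ✓
  (2,3): δ = 113.07°  ·
  (2,4): δ = 78.69°  ·
  (2,5): δ = 36.00°  ✓
  (3,4): δ = 145.61°  ·
  (3,5): δ = 102.93°  ·
  (4,5): δ = 137.32°  ·
antipodal pairs: 7

count = 7; pairs: (0,2), (0,3), (0,4), (1,3), (1,4), (1,5), (2,5)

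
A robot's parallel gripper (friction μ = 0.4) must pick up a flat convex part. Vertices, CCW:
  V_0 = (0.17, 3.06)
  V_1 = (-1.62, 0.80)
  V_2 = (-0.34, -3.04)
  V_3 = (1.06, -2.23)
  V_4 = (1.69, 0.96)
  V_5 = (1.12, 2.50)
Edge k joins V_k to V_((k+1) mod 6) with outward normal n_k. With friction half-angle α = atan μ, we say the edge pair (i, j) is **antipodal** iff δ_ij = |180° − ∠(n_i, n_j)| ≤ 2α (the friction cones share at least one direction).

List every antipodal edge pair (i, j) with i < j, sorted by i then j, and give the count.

count = 5; pairs: (0,2), (0,3), (1,3), (1,4), (1,5)

α = atan 0.4 = 21.80°;  2α = 43.60°
n_0 = (-0.7839, +0.6209)
n_1 = (-0.9487, -0.3162)
n_2 = (+0.5008, -0.8656)
n_3 = (+0.9811, -0.1937)
n_4 = (+0.9378, +0.3471)
n_5 = (+0.5078, +0.8615)
  (0,1): δ = 123.18°  ·
  (0,2): δ = 21.57°  ✓
  (0,3): δ = 27.21°  ✓
  (0,4): δ = 58.69°  ·
  (0,5): δ = 97.86°  ·
  (1,2): δ = 78.38°  ·
  (1,3): δ = 29.61°  ✓
  (1,4): δ = 1.88°  ✓
  (1,5): δ = 41.05°  ✓
  (2,3): δ = 131.22°  ·
  (2,4): δ = 99.74°  ·
  (2,5): δ = 60.57°  ·
  (3,4): δ = 148.52°  ·
  (3,5): δ = 109.35°  ·
  (4,5): δ = 140.83°  ·
antipodal pairs: 5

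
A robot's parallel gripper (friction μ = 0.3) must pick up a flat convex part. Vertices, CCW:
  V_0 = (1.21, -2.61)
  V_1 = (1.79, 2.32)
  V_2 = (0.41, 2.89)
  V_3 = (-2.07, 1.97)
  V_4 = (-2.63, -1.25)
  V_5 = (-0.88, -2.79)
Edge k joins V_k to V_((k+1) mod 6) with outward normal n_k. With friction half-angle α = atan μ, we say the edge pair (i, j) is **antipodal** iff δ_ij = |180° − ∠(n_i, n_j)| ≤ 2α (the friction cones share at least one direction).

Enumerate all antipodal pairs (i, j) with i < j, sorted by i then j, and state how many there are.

α = atan 0.3 = 16.70°;  2α = 33.40°
n_0 = (+0.9932, -0.1168)
n_1 = (+0.3818, +0.9243)
n_2 = (-0.3478, +0.9376)
n_3 = (-0.9852, +0.1713)
n_4 = (-0.6606, -0.7507)
n_5 = (+0.0858, -0.9963)
  (0,1): δ = 105.73°  ·
  (0,2): δ = 62.94°  ·
  (0,3): δ = 3.16°  ✓
  (0,4): δ = 55.36°  ·
  (0,5): δ = 101.63°  ·
  (1,2): δ = 137.20°  ·
  (1,3): δ = 77.42°  ·
  (1,4): δ = 18.91°  ✓
  (1,5): δ = 27.37°  ✓
  (2,3): δ = 120.22°  ·
  (2,4): δ = 61.70°  ·
  (2,5): δ = 15.43°  ✓
  (3,4): δ = 121.48°  ·
  (3,5): δ = 75.21°  ·
  (4,5): δ = 133.73°  ·
antipodal pairs: 4

count = 4; pairs: (0,3), (1,4), (1,5), (2,5)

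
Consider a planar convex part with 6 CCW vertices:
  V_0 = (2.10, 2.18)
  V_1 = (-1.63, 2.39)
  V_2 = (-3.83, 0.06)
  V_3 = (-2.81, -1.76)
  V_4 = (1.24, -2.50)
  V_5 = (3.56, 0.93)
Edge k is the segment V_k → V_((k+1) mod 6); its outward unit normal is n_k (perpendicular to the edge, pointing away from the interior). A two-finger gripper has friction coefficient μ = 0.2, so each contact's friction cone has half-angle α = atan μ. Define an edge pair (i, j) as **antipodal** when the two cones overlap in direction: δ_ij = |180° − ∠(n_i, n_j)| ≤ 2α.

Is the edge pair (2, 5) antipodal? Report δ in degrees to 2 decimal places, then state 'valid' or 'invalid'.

δ = 20.16°, valid

α = atan 0.2 = 11.31°;  2α = 22.62°
edge 2: e_2 = (+1.02, -1.82);  n_2 = (-0.8723, -0.4889)
edge 5: e_5 = (-1.46, +1.25);  n_5 = (+0.6504, +0.7596)
∠(n_2, n_5) = 159.84°
δ = |180° − 159.84°| = 20.16°
20.16° ≤ 2α = 22.62°  →  valid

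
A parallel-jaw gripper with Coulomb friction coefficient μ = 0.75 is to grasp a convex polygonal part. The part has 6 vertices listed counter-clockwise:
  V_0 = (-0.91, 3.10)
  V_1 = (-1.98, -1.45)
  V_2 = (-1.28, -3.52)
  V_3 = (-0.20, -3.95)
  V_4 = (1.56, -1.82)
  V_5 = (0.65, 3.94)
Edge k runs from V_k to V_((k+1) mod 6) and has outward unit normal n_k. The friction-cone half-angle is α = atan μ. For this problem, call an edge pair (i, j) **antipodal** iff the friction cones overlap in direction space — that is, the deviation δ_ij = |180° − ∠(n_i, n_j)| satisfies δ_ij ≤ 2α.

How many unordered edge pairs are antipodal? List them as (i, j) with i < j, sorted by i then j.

count = 8; pairs: (0,3), (0,4), (1,3), (1,4), (2,4), (2,5), (3,5), (4,5)

α = atan 0.75 = 36.87°;  2α = 73.74°
n_0 = (-0.9734, +0.2289)
n_1 = (-0.9473, -0.3203)
n_2 = (-0.3699, -0.9291)
n_3 = (+0.7709, -0.6370)
n_4 = (+0.9877, +0.1561)
n_5 = (-0.4741, +0.8805)
  (0,1): δ = 148.08°  ·
  (0,2): δ = 98.48°  ·
  (0,3): δ = 26.33°  ✓
  (0,4): δ = 22.21°  ✓
  (0,5): δ = 131.53°  ·
  (1,2): δ = 130.39°  ·
  (1,3): δ = 58.25°  ✓
  (1,4): δ = 9.71°  ✓
  (1,5): δ = 99.62°  ·
  (2,3): δ = 107.86°  ·
  (2,4): δ = 59.31°  ✓
  (2,5): δ = 50.01°  ✓
  (3,4): δ = 131.46°  ·
  (3,5): δ = 22.13°  ✓
  (4,5): δ = 70.68°  ✓
antipodal pairs: 8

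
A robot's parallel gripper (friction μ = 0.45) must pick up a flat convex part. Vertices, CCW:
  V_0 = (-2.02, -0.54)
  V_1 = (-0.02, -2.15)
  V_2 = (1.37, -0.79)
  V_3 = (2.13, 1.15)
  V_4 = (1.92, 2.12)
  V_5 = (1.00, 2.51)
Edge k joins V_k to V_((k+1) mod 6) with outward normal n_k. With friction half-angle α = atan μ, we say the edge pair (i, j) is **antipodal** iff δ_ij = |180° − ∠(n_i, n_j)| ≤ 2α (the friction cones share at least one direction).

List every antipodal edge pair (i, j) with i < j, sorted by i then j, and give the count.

α = atan 0.45 = 24.23°;  2α = 48.46°
n_0 = (-0.6271, -0.7790)
n_1 = (+0.6994, -0.7148)
n_2 = (+0.9311, -0.3648)
n_3 = (+0.9774, +0.2116)
n_4 = (+0.3903, +0.9207)
n_5 = (-0.7106, +0.7036)
  (0,1): δ = 96.79°  ·
  (0,2): δ = 72.56°  ·
  (0,3): δ = 38.95°  ✓
  (0,4): δ = 15.86°  ✓
  (0,5): δ = 84.12°  ·
  (1,2): δ = 155.77°  ·
  (1,3): δ = 122.16°  ·
  (1,4): δ = 67.35°  ·
  (1,5): δ = 0.91°  ✓
  (2,3): δ = 146.39°  ·
  (2,4): δ = 91.58°  ·
  (2,5): δ = 23.32°  ✓
  (3,4): δ = 125.19°  ·
  (3,5): δ = 56.93°  ·
  (4,5): δ = 111.74°  ·
antipodal pairs: 4

count = 4; pairs: (0,3), (0,4), (1,5), (2,5)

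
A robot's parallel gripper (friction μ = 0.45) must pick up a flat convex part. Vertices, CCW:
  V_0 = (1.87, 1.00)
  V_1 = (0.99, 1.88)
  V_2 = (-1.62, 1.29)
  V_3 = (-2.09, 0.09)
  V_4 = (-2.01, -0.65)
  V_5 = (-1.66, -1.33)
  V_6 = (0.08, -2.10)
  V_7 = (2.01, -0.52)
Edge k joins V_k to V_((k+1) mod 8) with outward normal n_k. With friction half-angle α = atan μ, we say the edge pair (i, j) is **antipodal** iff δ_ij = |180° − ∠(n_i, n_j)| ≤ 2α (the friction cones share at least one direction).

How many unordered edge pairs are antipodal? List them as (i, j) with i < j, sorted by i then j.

count = 9; pairs: (0,3), (0,4), (0,5), (1,5), (1,6), (2,6), (2,7), (3,7), (4,7)

α = atan 0.45 = 24.23°;  2α = 48.46°
n_0 = (+0.7071, +0.7071)
n_1 = (-0.2205, +0.9754)
n_2 = (-0.9311, +0.3647)
n_3 = (-0.9942, -0.1075)
n_4 = (-0.8891, -0.4576)
n_5 = (-0.4047, -0.9145)
n_6 = (+0.6335, -0.7738)
n_7 = (+0.9958, +0.0917)
  (0,1): δ = 122.26°  ·
  (0,2): δ = 66.39°  ·
  (0,3): δ = 38.83°  ✓
  (0,4): δ = 17.76°  ✓
  (0,5): δ = 21.13°  ✓
  (0,6): δ = 84.31°  ·
  (0,7): δ = 140.26°  ·
  (1,2): δ = 124.13°  ·
  (1,3): δ = 96.57°  ·
  (1,4): δ = 75.50°  ·
  (1,5): δ = 36.61°  ✓
  (1,6): δ = 26.57°  ✓
  (1,7): δ = 82.52°  ·
  (2,3): δ = 152.44°  ·
  (2,4): δ = 131.38°  ·
  (2,5): δ = 92.48°  ·
  (2,6): δ = 29.31°  ✓
  (2,7): δ = 26.65°  ✓
  (3,4): δ = 158.94°  ·
  (3,5): δ = 120.04°  ·
  (3,6): δ = 56.86°  ·
  (3,7): δ = 0.91°  ✓
  (4,5): δ = 141.11°  ·
  (4,6): δ = 77.93°  ·
  (4,7): δ = 21.97°  ✓
  (5,6): δ = 116.82°  ·
  (5,7): δ = 60.87°  ·
  (6,7): δ = 124.04°  ·
antipodal pairs: 9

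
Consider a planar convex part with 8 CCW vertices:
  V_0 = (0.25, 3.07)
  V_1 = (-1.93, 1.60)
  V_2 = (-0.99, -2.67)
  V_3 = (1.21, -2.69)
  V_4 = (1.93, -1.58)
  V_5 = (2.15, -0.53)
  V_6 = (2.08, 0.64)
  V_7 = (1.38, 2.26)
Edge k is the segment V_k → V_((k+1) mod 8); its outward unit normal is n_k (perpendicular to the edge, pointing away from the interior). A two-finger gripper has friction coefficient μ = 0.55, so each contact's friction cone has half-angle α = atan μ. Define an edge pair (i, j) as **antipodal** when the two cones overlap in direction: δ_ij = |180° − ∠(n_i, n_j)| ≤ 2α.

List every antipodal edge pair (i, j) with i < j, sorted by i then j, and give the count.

α = atan 0.55 = 28.81°;  2α = 57.62°
n_0 = (-0.5591, +0.8291)
n_1 = (-0.9766, -0.2150)
n_2 = (-0.0091, -1.0000)
n_3 = (+0.8390, -0.5442)
n_4 = (+0.9787, -0.2051)
n_5 = (+0.9982, +0.0597)
n_6 = (+0.9180, +0.3967)
n_7 = (+0.5826, +0.8128)
  (0,1): δ = 111.58°  ·
  (0,2): δ = 34.51°  ✓
  (0,3): δ = 23.04°  ✓
  (0,4): δ = 44.17°  ✓
  (0,5): δ = 59.43°  ·
  (0,6): δ = 79.38°  ·
  (0,7): δ = 110.37°  ·
  (1,2): δ = 102.94°  ·
  (1,3): δ = 45.38°  ✓
  (1,4): δ = 24.25°  ✓
  (1,5): δ = 8.99°  ✓
  (1,6): δ = 10.95°  ✓
  (1,7): δ = 41.95°  ✓
  (2,3): δ = 122.45°  ·
  (2,4): δ = 101.31°  ·
  (2,5): δ = 86.06°  ·
  (2,6): δ = 66.11°  ·
  (2,7): δ = 35.11°  ✓
  (3,4): δ = 158.86°  ·
  (3,5): δ = 143.61°  ·
  (3,6): δ = 123.66°  ·
  (3,7): δ = 92.66°  ·
  (4,5): δ = 164.74°  ·
  (4,6): δ = 144.80°  ·
  (4,7): δ = 113.80°  ·
  (5,6): δ = 160.05°  ·
  (5,7): δ = 129.06°  ·
  (6,7): δ = 149.00°  ·
antipodal pairs: 9

count = 9; pairs: (0,2), (0,3), (0,4), (1,3), (1,4), (1,5), (1,6), (1,7), (2,7)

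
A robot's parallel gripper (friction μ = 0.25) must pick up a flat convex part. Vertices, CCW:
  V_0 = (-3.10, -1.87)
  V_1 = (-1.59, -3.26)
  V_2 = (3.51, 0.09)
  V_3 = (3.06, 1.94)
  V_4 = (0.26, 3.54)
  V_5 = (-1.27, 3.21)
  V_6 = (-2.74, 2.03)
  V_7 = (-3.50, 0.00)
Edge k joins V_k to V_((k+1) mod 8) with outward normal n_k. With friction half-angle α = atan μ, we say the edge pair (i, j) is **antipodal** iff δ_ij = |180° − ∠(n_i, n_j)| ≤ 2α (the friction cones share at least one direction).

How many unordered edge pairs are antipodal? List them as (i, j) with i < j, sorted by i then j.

count = 4; pairs: (0,3), (1,4), (1,5), (2,7)

α = atan 0.25 = 14.04°;  2α = 28.07°
n_0 = (-0.6773, -0.7357)
n_1 = (+0.5490, -0.8358)
n_2 = (+0.9717, +0.2364)
n_3 = (+0.4961, +0.8682)
n_4 = (-0.2108, +0.9775)
n_5 = (-0.6260, +0.7798)
n_6 = (-0.9365, +0.3506)
n_7 = (-0.9779, -0.2092)
  (0,1): δ = 104.07°  ·
  (0,2): δ = 33.70°  ·
  (0,3): δ = 12.89°  ✓
  (0,4): δ = 54.80°  ·
  (0,5): δ = 81.39°  ·
  (0,6): δ = 112.11°  ·
  (0,7): δ = 144.70°  ·
  (1,2): δ = 109.63°  ·
  (1,3): δ = 63.04°  ·
  (1,4): δ = 21.13°  ✓
  (1,5): δ = 5.46°  ✓
  (1,6): δ = 36.18°  ·
  (1,7): δ = 68.77°  ·
  (2,3): δ = 133.42°  ·
  (2,4): δ = 91.50°  ·
  (2,5): δ = 64.92°  ·
  (2,6): δ = 34.20°  ·
  (2,7): δ = 1.60°  ✓
  (3,4): δ = 138.08°  ·
  (3,5): δ = 111.50°  ·
  (3,6): δ = 80.78°  ·
  (3,7): δ = 48.18°  ·
  (4,5): δ = 153.42°  ·
  (4,6): δ = 122.70°  ·
  (4,7): δ = 90.10°  ·
  (5,6): δ = 149.28°  ·
  (5,7): δ = 116.68°  ·
  (6,7): δ = 147.40°  ·
antipodal pairs: 4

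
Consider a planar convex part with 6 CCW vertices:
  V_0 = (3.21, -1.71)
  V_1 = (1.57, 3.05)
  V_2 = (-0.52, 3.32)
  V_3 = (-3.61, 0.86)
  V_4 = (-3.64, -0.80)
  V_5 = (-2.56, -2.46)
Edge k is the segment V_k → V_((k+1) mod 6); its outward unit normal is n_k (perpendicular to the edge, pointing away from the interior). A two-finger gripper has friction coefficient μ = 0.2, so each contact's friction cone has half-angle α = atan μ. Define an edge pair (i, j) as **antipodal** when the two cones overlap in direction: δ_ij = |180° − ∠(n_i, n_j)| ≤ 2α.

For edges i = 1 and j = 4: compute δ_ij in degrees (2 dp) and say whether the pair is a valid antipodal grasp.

α = atan 0.2 = 11.31°;  2α = 22.62°
edge 1: e_1 = (-2.09, +0.27);  n_1 = (+0.1281, +0.9918)
edge 4: e_4 = (+1.08, -1.66);  n_4 = (-0.8382, -0.5453)
∠(n_1, n_4) = 130.41°
δ = |180° − 130.41°| = 49.59°
49.59° > 2α = 22.62°  →  invalid

δ = 49.59°, invalid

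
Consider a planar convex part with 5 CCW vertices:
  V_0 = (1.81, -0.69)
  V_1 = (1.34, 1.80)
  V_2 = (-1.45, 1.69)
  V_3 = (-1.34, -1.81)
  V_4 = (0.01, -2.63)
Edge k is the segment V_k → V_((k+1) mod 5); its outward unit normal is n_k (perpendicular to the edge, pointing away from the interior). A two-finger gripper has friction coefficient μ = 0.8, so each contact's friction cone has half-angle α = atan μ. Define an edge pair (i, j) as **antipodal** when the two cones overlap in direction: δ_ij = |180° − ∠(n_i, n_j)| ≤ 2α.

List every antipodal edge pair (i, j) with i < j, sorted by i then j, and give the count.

count = 5; pairs: (0,2), (0,3), (1,3), (1,4), (2,4)

α = atan 0.8 = 38.66°;  2α = 77.32°
n_0 = (+0.9826, +0.1855)
n_1 = (-0.0394, +0.9992)
n_2 = (-0.9995, -0.0314)
n_3 = (-0.5191, -0.8547)
n_4 = (+0.7331, -0.6802)
  (0,1): δ = 98.43°  ·
  (0,2): δ = 8.89°  ✓
  (0,3): δ = 48.04°  ✓
  (0,4): δ = 126.45°  ·
  (1,2): δ = 90.46°  ·
  (1,3): δ = 33.53°  ✓
  (1,4): δ = 44.89°  ✓
  (2,3): δ = 123.07°  ·
  (2,4): δ = 44.66°  ✓
  (3,4): δ = 101.58°  ·
antipodal pairs: 5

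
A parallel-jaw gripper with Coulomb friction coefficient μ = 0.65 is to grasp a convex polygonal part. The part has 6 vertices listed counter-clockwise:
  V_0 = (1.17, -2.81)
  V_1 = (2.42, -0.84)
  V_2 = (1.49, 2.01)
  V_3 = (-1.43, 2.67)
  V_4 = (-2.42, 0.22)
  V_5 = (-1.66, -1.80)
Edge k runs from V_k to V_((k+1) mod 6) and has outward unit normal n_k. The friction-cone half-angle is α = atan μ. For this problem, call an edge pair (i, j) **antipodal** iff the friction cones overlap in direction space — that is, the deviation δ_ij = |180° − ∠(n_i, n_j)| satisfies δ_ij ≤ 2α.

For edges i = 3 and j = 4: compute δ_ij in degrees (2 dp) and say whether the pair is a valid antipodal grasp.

α = atan 0.65 = 33.02°;  2α = 66.05°
edge 3: e_3 = (-0.99, -2.45);  n_3 = (-0.9272, +0.3747)
edge 4: e_4 = (+0.76, -2.02);  n_4 = (-0.9359, -0.3521)
∠(n_3, n_4) = 42.62°
δ = |180° − 42.62°| = 137.38°
137.38° > 2α = 66.05°  →  invalid

δ = 137.38°, invalid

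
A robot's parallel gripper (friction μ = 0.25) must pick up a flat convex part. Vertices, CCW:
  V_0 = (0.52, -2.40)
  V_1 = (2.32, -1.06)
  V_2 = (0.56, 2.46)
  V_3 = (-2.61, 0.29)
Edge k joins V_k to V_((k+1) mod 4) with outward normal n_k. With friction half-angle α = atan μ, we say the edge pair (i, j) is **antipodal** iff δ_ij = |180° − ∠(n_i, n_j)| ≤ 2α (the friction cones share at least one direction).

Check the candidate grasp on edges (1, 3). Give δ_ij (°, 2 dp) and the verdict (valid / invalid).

δ = 22.76°, valid

α = atan 0.25 = 14.04°;  2α = 28.07°
edge 1: e_1 = (-1.76, +3.52);  n_1 = (+0.8944, +0.4472)
edge 3: e_3 = (+3.13, -2.69);  n_3 = (-0.6518, -0.7584)
∠(n_1, n_3) = 157.24°
δ = |180° − 157.24°| = 22.76°
22.76° ≤ 2α = 28.07°  →  valid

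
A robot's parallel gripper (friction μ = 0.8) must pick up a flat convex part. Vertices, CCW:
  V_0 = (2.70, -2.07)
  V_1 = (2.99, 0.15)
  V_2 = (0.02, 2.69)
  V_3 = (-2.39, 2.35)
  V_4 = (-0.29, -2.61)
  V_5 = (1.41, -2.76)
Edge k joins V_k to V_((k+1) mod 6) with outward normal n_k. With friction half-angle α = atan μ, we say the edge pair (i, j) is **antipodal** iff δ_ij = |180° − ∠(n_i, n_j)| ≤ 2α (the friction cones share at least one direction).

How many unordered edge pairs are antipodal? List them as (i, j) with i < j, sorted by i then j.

count = 8; pairs: (0,2), (0,3), (1,3), (1,4), (1,5), (2,3), (2,4), (2,5)

α = atan 0.8 = 38.66°;  2α = 77.32°
n_0 = (+0.9916, -0.1295)
n_1 = (+0.6499, +0.7600)
n_2 = (-0.1397, +0.9902)
n_3 = (-0.9209, -0.3899)
n_4 = (-0.0879, -0.9961)
n_5 = (+0.4717, -0.8818)
  (0,1): δ = 123.10°  ·
  (0,2): δ = 74.53°  ✓
  (0,3): δ = 30.39°  ✓
  (0,4): δ = 92.40°  ·
  (0,5): δ = 125.58°  ·
  (1,2): δ = 131.43°  ·
  (1,3): δ = 26.52°  ✓
  (1,4): δ = 35.50°  ✓
  (1,5): δ = 68.68°  ✓
  (2,3): δ = 75.08°  ✓
  (2,4): δ = 13.07°  ✓
  (2,5): δ = 20.11°  ✓
  (3,4): δ = 117.99°  ·
  (3,5): δ = 84.81°  ·
  (4,5): δ = 146.82°  ·
antipodal pairs: 8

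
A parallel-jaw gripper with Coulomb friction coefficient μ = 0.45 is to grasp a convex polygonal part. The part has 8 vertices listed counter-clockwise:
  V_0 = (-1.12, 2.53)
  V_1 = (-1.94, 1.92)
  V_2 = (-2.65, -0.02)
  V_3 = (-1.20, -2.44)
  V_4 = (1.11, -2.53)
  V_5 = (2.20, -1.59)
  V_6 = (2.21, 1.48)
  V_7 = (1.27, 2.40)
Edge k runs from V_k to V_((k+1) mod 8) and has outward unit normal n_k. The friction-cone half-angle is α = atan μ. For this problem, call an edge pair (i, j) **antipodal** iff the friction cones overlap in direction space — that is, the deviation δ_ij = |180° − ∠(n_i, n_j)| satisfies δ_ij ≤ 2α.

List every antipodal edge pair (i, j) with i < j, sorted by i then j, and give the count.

count = 9; pairs: (0,3), (0,4), (1,4), (1,5), (2,5), (2,6), (3,6), (3,7), (4,7)

α = atan 0.45 = 24.23°;  2α = 48.46°
n_0 = (-0.5969, +0.8023)
n_1 = (-0.9391, +0.3437)
n_2 = (-0.8578, -0.5140)
n_3 = (-0.0389, -0.9992)
n_4 = (+0.6531, -0.7573)
n_5 = (+1.0000, -0.0033)
n_6 = (+0.6995, +0.7147)
n_7 = (+0.0543, +0.9985)
  (0,1): δ = 146.75°  ·
  (0,2): δ = 95.72°  ·
  (0,3): δ = 38.88°  ✓
  (0,4): δ = 4.13°  ✓
  (0,5): δ = 53.17°  ·
  (0,6): δ = 98.97°  ·
  (0,7): δ = 140.24°  ·
  (1,2): δ = 128.97°  ·
  (1,3): δ = 72.13°  ·
  (1,4): δ = 29.12°  ✓
  (1,5): δ = 19.91°  ✓
  (1,6): δ = 65.72°  ·
  (1,7): δ = 106.99°  ·
  (2,3): δ = 123.16°  ·
  (2,4): δ = 80.15°  ·
  (2,5): δ = 31.12°  ✓
  (2,6): δ = 14.69°  ✓
  (2,7): δ = 55.96°  ·
  (3,4): δ = 136.99°  ·
  (3,5): δ = 87.96°  ·
  (3,6): δ = 42.15°  ✓
  (3,7): δ = 0.88°  ✓
  (4,5): δ = 130.96°  ·
  (4,6): δ = 85.16°  ·
  (4,7): δ = 43.89°  ✓
  (5,6): δ = 134.20°  ·
  (5,7): δ = 92.93°  ·
  (6,7): δ = 138.73°  ·
antipodal pairs: 9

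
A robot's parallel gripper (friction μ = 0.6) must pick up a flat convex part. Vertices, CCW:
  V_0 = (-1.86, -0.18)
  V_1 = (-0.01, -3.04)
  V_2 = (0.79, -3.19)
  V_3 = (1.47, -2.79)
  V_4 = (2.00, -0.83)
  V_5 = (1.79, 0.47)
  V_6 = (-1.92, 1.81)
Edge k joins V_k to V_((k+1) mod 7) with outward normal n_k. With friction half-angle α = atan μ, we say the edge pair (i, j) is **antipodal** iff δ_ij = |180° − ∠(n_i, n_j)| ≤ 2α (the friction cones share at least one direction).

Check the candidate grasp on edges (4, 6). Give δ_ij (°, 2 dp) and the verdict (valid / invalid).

α = atan 0.6 = 30.96°;  2α = 61.93°
edge 4: e_4 = (-0.21, +1.30);  n_4 = (+0.9872, +0.1595)
edge 6: e_6 = (+0.06, -1.99);  n_6 = (-0.9995, -0.0301)
∠(n_4, n_6) = 172.55°
δ = |180° − 172.55°| = 7.45°
7.45° ≤ 2α = 61.93°  →  valid

δ = 7.45°, valid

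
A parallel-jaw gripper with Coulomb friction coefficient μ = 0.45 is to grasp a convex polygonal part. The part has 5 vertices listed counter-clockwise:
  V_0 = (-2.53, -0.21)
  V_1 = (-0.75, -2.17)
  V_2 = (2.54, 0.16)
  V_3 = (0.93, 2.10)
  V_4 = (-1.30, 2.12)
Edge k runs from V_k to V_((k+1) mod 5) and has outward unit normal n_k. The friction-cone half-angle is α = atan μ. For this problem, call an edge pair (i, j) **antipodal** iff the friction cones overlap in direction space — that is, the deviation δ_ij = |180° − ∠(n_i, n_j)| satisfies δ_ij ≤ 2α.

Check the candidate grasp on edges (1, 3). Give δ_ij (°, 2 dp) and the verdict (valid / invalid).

δ = 35.82°, valid

α = atan 0.45 = 24.23°;  2α = 48.46°
edge 1: e_1 = (+3.29, +2.33);  n_1 = (+0.5779, -0.8161)
edge 3: e_3 = (-2.23, +0.02);  n_3 = (+0.0090, +1.0000)
∠(n_1, n_3) = 144.18°
δ = |180° − 144.18°| = 35.82°
35.82° ≤ 2α = 48.46°  →  valid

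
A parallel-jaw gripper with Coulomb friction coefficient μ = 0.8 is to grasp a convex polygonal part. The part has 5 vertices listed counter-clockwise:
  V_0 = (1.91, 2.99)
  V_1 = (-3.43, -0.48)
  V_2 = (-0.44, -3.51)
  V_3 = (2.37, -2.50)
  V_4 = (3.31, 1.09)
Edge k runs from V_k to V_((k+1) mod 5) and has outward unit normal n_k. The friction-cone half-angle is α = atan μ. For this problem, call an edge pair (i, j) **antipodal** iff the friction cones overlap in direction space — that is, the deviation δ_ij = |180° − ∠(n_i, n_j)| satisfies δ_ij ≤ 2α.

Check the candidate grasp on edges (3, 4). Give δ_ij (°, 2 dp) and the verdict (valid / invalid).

α = atan 0.8 = 38.66°;  2α = 77.32°
edge 3: e_3 = (+0.94, +3.59);  n_3 = (+0.9674, -0.2533)
edge 4: e_4 = (-1.40, +1.90);  n_4 = (+0.8051, +0.5932)
∠(n_3, n_4) = 51.06°
δ = |180° − 51.06°| = 128.94°
128.94° > 2α = 77.32°  →  invalid

δ = 128.94°, invalid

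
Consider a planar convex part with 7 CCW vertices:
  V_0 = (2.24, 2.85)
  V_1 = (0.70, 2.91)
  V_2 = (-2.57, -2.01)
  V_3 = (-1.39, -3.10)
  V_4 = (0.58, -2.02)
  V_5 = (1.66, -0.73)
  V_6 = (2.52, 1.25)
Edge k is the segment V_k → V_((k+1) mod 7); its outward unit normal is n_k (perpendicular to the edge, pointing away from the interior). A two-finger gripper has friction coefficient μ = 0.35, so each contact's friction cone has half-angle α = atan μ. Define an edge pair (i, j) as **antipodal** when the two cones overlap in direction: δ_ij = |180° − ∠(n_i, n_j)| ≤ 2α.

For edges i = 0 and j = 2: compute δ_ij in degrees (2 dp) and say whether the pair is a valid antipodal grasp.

δ = 40.50°, invalid

α = atan 0.35 = 19.29°;  2α = 38.58°
edge 0: e_0 = (-1.54, +0.06);  n_0 = (+0.0389, +0.9992)
edge 2: e_2 = (+1.18, -1.09);  n_2 = (-0.6785, -0.7346)
∠(n_0, n_2) = 139.50°
δ = |180° − 139.50°| = 40.50°
40.50° > 2α = 38.58°  →  invalid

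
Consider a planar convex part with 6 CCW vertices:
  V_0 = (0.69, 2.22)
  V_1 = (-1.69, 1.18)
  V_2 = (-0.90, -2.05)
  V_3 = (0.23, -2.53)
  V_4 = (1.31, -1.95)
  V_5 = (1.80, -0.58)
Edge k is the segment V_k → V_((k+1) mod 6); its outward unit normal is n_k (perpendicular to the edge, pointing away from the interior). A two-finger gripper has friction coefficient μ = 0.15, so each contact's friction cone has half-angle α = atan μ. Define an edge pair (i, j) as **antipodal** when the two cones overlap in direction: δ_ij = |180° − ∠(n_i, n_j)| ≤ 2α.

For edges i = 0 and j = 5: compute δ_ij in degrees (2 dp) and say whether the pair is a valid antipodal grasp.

α = atan 0.15 = 8.53°;  2α = 17.06°
edge 0: e_0 = (-2.38, -1.04);  n_0 = (-0.4004, +0.9163)
edge 5: e_5 = (-1.11, +2.80);  n_5 = (+0.9296, +0.3685)
∠(n_0, n_5) = 91.98°
δ = |180° − 91.98°| = 88.02°
88.02° > 2α = 17.06°  →  invalid

δ = 88.02°, invalid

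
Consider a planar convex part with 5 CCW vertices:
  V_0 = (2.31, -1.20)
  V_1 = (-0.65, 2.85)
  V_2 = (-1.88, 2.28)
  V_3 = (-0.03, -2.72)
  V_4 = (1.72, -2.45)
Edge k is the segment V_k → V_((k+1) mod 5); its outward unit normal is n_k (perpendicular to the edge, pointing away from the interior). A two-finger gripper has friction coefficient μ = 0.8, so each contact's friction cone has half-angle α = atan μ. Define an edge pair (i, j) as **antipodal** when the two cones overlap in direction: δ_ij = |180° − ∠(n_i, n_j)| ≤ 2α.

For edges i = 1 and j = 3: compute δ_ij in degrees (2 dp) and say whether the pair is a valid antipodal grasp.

δ = 16.09°, valid

α = atan 0.8 = 38.66°;  2α = 77.32°
edge 1: e_1 = (-1.23, -0.57);  n_1 = (-0.4205, +0.9073)
edge 3: e_3 = (+1.75, +0.27);  n_3 = (+0.1525, -0.9883)
∠(n_1, n_3) = 163.91°
δ = |180° − 163.91°| = 16.09°
16.09° ≤ 2α = 77.32°  →  valid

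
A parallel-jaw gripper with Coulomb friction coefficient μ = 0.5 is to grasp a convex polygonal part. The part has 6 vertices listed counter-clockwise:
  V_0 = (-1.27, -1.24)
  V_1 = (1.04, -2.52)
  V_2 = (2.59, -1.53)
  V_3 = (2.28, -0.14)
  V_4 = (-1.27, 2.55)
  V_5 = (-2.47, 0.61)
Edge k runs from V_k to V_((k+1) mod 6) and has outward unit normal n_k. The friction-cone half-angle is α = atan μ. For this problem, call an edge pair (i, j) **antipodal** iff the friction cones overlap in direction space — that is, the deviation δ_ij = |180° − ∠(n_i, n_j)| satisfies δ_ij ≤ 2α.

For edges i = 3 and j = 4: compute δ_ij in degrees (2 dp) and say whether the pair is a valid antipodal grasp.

α = atan 0.5 = 26.57°;  2α = 53.13°
edge 3: e_3 = (-3.55, +2.69);  n_3 = (+0.6039, +0.7970)
edge 4: e_4 = (-1.20, -1.94);  n_4 = (-0.8505, +0.5261)
∠(n_3, n_4) = 95.41°
δ = |180° − 95.41°| = 84.59°
84.59° > 2α = 53.13°  →  invalid

δ = 84.59°, invalid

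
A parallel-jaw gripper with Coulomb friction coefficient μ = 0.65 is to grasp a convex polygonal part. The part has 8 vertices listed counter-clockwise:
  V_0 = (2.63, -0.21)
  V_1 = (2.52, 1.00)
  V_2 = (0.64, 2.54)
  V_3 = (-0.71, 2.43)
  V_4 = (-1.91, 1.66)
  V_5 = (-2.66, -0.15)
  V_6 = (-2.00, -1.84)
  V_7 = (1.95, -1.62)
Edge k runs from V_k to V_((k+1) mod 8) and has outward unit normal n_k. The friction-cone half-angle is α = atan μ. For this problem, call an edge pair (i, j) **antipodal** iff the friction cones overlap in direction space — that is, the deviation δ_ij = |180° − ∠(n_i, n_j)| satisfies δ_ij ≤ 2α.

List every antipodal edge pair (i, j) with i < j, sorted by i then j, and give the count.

count = 12; pairs: (0,3), (0,4), (0,5), (1,5), (1,6), (2,6), (2,7), (3,6), (3,7), (4,6), (4,7), (5,7)

α = atan 0.65 = 33.02°;  2α = 66.05°
n_0 = (+0.9959, +0.0905)
n_1 = (+0.6337, +0.7736)
n_2 = (-0.0812, +0.9967)
n_3 = (-0.5400, +0.8416)
n_4 = (-0.9238, +0.3828)
n_5 = (-0.9315, -0.3638)
n_6 = (+0.0556, -0.9985)
n_7 = (+0.9007, -0.4344)
  (0,1): δ = 134.52°  ·
  (0,2): δ = 90.54°  ·
  (0,3): δ = 62.51°  ✓
  (0,4): δ = 27.70°  ✓
  (0,5): δ = 16.14°  ✓
  (0,6): δ = 87.99°  ·
  (0,7): δ = 149.06°  ·
  (1,2): δ = 136.02°  ·
  (1,3): δ = 107.99°  ·
  (1,4): δ = 73.18°  ·
  (1,5): δ = 29.35°  ✓
  (1,6): δ = 42.51°  ✓
  (1,7): δ = 103.58°  ·
  (2,3): δ = 151.97°  ·
  (2,4): δ = 117.17°  ·
  (2,5): δ = 73.33°  ·
  (2,6): δ = 1.47°  ✓
  (2,7): δ = 59.60°  ✓
  (3,4): δ = 145.19°  ·
  (3,5): δ = 101.35°  ·
  (3,6): δ = 29.50°  ✓
  (3,7): δ = 31.57°  ✓
  (4,5): δ = 136.16°  ·
  (4,6): δ = 64.30°  ✓
  (4,7): δ = 3.24°  ✓
  (5,6): δ = 108.14°  ·
  (5,7): δ = 47.08°  ✓
  (6,7): δ = 118.93°  ·
antipodal pairs: 12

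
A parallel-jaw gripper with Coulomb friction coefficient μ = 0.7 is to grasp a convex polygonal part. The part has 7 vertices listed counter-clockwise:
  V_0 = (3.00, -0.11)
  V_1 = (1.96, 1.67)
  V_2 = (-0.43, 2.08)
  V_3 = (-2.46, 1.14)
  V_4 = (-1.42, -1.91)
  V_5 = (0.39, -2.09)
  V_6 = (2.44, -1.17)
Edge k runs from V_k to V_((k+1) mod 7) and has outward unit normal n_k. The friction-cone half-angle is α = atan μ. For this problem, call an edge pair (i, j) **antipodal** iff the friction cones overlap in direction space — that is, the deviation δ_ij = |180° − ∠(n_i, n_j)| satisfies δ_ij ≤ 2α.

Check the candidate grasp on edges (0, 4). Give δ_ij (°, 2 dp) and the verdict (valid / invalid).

δ = 54.02°, valid

α = atan 0.7 = 34.99°;  2α = 69.98°
edge 0: e_0 = (-1.04, +1.78);  n_0 = (+0.8634, +0.5045)
edge 4: e_4 = (+1.81, -0.18);  n_4 = (-0.0990, -0.9951)
∠(n_0, n_4) = 125.98°
δ = |180° − 125.98°| = 54.02°
54.02° ≤ 2α = 69.98°  →  valid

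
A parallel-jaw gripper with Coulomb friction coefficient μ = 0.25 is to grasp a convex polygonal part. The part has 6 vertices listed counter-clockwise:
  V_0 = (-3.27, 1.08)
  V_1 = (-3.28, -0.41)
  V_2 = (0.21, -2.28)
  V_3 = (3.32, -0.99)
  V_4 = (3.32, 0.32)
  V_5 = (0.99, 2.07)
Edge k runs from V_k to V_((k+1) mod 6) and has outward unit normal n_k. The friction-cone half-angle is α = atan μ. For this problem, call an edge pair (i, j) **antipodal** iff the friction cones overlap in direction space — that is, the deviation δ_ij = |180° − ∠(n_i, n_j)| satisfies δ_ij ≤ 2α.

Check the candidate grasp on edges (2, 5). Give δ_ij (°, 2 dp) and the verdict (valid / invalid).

δ = 9.45°, valid

α = atan 0.25 = 14.04°;  2α = 28.07°
edge 2: e_2 = (+3.11, +1.29);  n_2 = (+0.3831, -0.9237)
edge 5: e_5 = (-4.26, -0.99);  n_5 = (-0.2264, +0.9740)
∠(n_2, n_5) = 170.55°
δ = |180° − 170.55°| = 9.45°
9.45° ≤ 2α = 28.07°  →  valid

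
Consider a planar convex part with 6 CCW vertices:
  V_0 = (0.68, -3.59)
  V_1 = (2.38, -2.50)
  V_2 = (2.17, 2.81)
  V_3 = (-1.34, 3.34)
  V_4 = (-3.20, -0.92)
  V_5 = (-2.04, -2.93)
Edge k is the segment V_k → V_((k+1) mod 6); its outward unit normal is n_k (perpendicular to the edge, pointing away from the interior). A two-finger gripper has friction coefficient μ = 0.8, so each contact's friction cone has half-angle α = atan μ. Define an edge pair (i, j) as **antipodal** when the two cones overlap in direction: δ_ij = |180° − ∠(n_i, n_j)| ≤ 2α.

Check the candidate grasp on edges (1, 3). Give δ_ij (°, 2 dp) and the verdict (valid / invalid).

δ = 25.85°, valid

α = atan 0.8 = 38.66°;  2α = 77.32°
edge 1: e_1 = (-0.21, +5.31);  n_1 = (+0.9992, +0.0395)
edge 3: e_3 = (-1.86, -4.26);  n_3 = (-0.9165, +0.4001)
∠(n_1, n_3) = 154.15°
δ = |180° − 154.15°| = 25.85°
25.85° ≤ 2α = 77.32°  →  valid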